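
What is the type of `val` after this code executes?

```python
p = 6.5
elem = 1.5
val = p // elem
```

float // float returns float (floor division preserves float type)

float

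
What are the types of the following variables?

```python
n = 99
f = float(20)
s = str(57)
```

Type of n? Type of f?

n is int; f is float

int, float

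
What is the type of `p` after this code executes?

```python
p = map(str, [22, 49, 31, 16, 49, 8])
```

map() returns a map iterator object

map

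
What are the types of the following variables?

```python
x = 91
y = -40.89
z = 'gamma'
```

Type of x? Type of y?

x is int; y is float

int, float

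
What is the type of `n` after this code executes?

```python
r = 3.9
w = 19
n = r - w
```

float - int returns float (3.9 - 19 = -15.1)

float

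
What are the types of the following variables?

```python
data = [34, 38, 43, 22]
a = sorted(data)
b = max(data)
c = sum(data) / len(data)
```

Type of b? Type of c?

max of ints returns int; int / int returns float

int, float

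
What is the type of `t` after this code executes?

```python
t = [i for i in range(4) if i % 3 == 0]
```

A list comprehension [...] produces a list

list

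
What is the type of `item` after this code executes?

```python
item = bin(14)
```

bin() returns str representation

str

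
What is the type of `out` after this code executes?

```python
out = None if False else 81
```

Ternary: condition is False, else branch (81) taken → int

int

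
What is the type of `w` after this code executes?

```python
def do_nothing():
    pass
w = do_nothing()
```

A function with no return statement returns None

NoneType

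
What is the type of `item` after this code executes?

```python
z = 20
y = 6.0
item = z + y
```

int + float returns float (20 + 6.0 = 26.0)

float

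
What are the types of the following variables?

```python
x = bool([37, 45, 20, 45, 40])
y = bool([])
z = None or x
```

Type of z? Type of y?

None or <bool> returns the bool; bool() returns bool

bool, bool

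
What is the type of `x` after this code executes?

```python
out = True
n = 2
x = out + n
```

bool + int returns int (True is 1, so 1 + 2 = 3)

int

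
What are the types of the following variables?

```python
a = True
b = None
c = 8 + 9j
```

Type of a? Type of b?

a is bool; b is NoneType

bool, NoneType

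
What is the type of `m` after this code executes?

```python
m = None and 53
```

'and' returns first falsy value (None)

NoneType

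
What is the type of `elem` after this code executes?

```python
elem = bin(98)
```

bin() returns str representation

str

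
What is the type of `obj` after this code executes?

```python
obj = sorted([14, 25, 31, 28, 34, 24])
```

sorted() always returns list

list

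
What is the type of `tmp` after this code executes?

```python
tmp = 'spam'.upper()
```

str.upper() returns str

str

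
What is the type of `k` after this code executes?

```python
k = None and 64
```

'and' returns first falsy value (None)

NoneType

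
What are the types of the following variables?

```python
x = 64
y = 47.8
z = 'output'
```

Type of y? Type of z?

y is float; z is str

float, str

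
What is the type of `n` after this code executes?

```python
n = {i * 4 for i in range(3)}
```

A set comprehension {expr for x in iterable} produces a set

set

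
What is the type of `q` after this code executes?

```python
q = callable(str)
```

callable() returns bool

bool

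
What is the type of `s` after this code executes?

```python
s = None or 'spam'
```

'or' with None returns the other value ('spam', str)

str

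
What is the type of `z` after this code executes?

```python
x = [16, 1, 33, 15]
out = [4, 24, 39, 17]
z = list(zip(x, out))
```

list(zip(...)) returns a list of tuples

list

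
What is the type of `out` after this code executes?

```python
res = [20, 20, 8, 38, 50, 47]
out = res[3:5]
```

Slicing a list always returns a list

list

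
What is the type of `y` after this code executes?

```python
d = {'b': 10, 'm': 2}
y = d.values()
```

.values() returns a dict_values view object

dict_values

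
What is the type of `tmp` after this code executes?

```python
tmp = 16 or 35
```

'or' returns the first truthy value (16, which is int)

int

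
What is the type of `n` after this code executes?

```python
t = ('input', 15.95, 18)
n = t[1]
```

Index 1 of tuple is 15.95 which is float

float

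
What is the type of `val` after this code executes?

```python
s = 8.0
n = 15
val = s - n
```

float - int returns float (8.0 - 15 = -7.0)

float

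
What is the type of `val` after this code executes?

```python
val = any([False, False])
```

any() returns bool

bool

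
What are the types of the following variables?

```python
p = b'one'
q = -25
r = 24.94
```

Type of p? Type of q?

p is bytes; q is int

bytes, int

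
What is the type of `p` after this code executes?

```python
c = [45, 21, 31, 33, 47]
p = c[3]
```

Indexing a list of ints returns int (c[3] = 33)

int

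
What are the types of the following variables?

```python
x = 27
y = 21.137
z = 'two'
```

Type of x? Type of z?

x is int; z is str

int, str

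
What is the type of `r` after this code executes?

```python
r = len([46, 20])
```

len() always returns int

int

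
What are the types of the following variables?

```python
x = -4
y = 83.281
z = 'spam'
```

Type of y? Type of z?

y is float; z is str

float, str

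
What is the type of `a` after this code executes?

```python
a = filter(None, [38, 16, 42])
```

filter() returns a filter iterator object

filter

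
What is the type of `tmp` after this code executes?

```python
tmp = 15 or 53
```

'or' returns the first truthy value (15, which is int)

int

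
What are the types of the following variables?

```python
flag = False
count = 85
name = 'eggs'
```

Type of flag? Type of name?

flag is bool; name is str

bool, str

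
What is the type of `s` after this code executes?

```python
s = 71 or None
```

'or' returns first truthy value (71, int)

int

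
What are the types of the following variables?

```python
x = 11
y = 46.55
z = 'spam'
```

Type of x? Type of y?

x is int; y is float

int, float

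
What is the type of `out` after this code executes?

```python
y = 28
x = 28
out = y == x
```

Equality comparison returns bool

bool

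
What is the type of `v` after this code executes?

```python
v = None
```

None has type NoneType

NoneType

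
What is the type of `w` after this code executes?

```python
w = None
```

None has type NoneType

NoneType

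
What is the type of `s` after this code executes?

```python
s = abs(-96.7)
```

abs() of float returns float

float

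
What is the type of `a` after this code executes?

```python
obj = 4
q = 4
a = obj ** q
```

int ** positive int returns int (4 ** 4 = 256)

int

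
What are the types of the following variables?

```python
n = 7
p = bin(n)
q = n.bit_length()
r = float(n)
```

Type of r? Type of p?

float() returns float; bin() returns str

float, str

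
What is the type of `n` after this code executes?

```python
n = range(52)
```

range() returns a range object

range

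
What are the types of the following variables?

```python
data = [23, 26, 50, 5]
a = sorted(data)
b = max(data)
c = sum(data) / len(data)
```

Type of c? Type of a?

int / int returns float; sorted() returns list

float, list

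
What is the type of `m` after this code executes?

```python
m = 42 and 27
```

'and' returns the last value when all truthy (27, which is int)

int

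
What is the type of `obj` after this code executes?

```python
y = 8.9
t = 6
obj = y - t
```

float - int returns float (8.9 - 6 = 2.9)

float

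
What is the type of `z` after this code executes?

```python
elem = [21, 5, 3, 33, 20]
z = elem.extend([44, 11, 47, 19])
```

list.extend() returns None

NoneType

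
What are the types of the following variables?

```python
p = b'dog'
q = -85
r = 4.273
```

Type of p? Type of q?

p is bytes; q is int

bytes, int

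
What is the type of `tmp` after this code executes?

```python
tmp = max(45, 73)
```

max() of ints returns int

int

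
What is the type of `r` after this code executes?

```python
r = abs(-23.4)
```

abs() of float returns float

float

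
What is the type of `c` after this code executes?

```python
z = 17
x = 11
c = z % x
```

int % int returns int (17 % 11 = 6)

int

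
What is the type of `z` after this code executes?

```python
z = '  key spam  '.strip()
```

str.strip() returns str

str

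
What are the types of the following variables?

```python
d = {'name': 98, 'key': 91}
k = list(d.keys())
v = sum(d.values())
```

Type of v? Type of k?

sum of int values returns int; list(...) returns list

int, list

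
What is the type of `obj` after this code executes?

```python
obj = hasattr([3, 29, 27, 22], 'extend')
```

hasattr() returns bool

bool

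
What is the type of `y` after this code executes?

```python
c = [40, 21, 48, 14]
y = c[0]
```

Indexing a list of ints returns int (c[0] = 40)

int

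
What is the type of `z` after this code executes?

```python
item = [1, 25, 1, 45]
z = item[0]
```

Indexing a list of ints returns int (item[0] = 1)

int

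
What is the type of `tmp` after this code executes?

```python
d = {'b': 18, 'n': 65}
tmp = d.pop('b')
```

dict.pop() returns the value (int)

int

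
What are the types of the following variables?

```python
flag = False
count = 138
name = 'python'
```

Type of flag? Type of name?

flag is bool; name is str

bool, str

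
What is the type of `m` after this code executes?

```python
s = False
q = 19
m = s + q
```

bool + int returns int (False is 0, so 0 + 19 = 19)

int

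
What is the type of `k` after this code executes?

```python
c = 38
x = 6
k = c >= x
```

Comparison operators return bool

bool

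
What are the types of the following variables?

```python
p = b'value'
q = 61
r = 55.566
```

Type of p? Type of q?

p is bytes; q is int

bytes, int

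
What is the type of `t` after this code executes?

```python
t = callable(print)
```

callable() returns bool

bool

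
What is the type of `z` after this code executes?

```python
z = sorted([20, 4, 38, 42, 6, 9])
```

sorted() always returns list

list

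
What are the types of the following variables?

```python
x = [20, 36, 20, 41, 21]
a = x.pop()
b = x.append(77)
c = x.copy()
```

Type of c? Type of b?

list.copy() returns list; list.append() returns None

list, NoneType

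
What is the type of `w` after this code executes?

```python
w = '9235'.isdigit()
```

str.isdigit() returns bool

bool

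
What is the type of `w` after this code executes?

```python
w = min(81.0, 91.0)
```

min() of floats returns float

float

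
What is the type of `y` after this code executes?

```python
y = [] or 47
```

'or' returns first truthy value (47, which is int)

int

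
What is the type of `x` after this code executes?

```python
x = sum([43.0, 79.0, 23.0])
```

sum() of floats returns float

float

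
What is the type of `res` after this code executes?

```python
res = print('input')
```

print() returns None

NoneType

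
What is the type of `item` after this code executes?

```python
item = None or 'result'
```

'or' with None returns the other value ('result', str)

str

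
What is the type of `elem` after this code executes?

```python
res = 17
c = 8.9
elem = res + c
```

int + float returns float (17 + 8.9 = 25.9)

float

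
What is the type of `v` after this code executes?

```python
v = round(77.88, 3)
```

round() with ndigits arg returns float

float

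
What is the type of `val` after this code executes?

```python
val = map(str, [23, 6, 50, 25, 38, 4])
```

map() returns a map iterator object

map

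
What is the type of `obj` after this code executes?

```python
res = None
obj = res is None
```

'is' comparison returns bool

bool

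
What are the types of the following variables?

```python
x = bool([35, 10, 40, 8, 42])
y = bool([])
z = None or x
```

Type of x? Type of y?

bool() returns bool; bool() returns bool

bool, bool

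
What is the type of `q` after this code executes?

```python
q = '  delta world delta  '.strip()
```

str.strip() returns str

str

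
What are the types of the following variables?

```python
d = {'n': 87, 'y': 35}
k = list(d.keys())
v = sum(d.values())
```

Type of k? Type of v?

list(...) returns list; sum of int values returns int

list, int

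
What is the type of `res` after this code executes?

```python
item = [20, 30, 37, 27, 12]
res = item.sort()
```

list.sort() returns None (sorts in place)

NoneType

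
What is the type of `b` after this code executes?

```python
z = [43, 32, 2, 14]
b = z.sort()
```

list.sort() returns None (sorts in place)

NoneType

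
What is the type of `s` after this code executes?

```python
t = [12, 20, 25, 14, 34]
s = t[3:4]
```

Slicing a list always returns a list

list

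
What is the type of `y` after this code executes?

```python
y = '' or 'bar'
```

'or' returns first truthy value ('bar', which is str)

str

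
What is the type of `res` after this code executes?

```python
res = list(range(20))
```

list(range(...)) returns list

list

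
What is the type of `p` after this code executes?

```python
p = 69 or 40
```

'or' returns the first truthy value (69, which is int)

int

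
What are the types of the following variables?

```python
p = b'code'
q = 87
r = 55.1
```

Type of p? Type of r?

p is bytes; r is float

bytes, float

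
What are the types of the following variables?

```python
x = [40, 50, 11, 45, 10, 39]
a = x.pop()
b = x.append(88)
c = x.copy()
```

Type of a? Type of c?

list.pop() returns the element (int); list.copy() returns list

int, list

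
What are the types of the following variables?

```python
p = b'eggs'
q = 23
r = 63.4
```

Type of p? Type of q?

p is bytes; q is int

bytes, int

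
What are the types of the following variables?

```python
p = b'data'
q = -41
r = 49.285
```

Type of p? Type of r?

p is bytes; r is float

bytes, float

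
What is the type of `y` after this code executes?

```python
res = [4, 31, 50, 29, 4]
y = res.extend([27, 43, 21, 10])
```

list.extend() returns None

NoneType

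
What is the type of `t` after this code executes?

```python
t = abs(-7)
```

abs() of int returns int

int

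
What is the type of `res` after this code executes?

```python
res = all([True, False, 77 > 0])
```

all() returns bool

bool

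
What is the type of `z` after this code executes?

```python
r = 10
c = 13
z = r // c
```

int // int returns int (10 // 13 = 0)

int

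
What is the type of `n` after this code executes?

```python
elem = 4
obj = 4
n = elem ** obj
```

int ** positive int returns int (4 ** 4 = 256)

int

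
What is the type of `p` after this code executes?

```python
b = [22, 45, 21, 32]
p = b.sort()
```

list.sort() returns None (sorts in place)

NoneType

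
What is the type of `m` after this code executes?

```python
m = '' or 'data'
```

'or' returns first truthy value ('data', which is str)

str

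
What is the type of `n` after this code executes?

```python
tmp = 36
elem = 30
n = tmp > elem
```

Comparison operators return bool

bool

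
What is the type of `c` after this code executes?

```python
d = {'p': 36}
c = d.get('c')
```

dict.get() returns None when key 'c' is not found and no default given

NoneType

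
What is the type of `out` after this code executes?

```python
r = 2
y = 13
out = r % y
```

int % int returns int (2 % 13 = 2)

int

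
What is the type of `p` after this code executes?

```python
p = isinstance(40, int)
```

isinstance() returns bool

bool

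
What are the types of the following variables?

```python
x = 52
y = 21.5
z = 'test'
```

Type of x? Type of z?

x is int; z is str

int, str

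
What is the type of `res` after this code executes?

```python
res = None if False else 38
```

Ternary: condition is False, else branch (38) taken → int

int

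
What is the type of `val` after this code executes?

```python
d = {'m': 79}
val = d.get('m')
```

dict.get() returns the value (int) when key is found

int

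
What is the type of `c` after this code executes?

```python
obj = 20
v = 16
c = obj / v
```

int / int always returns float in Python 3 (20 / 16 = 1.25)

float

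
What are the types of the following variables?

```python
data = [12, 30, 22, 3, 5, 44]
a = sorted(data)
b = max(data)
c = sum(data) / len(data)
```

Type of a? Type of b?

sorted() returns list; max of ints returns int

list, int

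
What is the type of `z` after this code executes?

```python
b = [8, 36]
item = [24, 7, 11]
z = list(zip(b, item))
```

list(zip(...)) returns a list of tuples

list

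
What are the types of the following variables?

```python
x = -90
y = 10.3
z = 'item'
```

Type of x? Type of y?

x is int; y is float

int, float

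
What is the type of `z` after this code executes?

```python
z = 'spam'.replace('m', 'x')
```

str.replace() returns str

str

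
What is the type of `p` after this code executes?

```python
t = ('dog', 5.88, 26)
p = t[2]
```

Index 2 of tuple is 26 which is int

int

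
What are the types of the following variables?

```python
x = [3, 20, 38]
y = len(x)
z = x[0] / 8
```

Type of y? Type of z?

len() returns int; int / int returns float

int, float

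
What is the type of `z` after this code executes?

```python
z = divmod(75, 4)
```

divmod() returns a tuple (quotient, remainder)

tuple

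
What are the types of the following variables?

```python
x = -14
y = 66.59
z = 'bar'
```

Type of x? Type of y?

x is int; y is float

int, float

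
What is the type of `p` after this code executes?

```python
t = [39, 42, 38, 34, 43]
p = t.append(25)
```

list.append() returns None (mutates in place)

NoneType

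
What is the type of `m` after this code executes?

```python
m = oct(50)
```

oct() returns str representation

str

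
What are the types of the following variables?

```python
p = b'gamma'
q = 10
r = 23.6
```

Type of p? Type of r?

p is bytes; r is float

bytes, float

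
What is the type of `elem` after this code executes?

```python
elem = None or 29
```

'or' with None returns the other value (29, int)

int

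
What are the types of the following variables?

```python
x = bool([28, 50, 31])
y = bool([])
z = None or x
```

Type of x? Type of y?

bool() returns bool; bool() returns bool

bool, bool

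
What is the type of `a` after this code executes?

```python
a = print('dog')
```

print() returns None

NoneType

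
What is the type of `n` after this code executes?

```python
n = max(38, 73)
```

max() of ints returns int

int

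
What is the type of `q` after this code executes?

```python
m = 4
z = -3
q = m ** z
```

int ** negative int returns float

float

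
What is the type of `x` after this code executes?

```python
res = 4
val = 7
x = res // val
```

int // int returns int (4 // 7 = 0)

int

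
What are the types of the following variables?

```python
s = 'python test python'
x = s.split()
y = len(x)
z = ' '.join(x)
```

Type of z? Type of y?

str.join() returns str; len() returns int

str, int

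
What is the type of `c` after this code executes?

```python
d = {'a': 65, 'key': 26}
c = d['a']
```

Accessing dict[str, int] with key 'a' returns int value 65

int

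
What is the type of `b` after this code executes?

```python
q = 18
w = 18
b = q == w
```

Equality comparison returns bool

bool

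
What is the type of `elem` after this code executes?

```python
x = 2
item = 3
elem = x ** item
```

int ** positive int returns int (2 ** 3 = 8)

int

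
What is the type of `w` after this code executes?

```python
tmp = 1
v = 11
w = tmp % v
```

int % int returns int (1 % 11 = 1)

int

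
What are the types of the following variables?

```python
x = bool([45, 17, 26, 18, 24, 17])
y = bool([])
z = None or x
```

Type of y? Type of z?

bool() returns bool; None or <bool> returns the bool

bool, bool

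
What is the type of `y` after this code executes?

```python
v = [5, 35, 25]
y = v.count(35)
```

list.count() returns int

int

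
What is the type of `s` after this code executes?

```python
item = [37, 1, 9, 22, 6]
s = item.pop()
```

list.pop() returns the popped element (int here)

int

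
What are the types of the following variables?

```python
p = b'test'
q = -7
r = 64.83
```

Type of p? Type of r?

p is bytes; r is float

bytes, float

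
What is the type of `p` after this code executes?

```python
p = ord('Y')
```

ord() returns int (Unicode code point)

int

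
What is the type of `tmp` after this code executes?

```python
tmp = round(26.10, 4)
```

round() with ndigits arg returns float

float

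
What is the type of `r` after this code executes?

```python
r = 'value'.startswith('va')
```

str.startswith() returns bool

bool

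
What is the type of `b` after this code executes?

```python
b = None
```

None has type NoneType

NoneType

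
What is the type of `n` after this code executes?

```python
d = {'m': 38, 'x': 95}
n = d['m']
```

Accessing dict[str, int] with key 'm' returns int value 38

int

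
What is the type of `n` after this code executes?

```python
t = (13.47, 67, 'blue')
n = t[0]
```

Index 0 of tuple is 13.47 which is float

float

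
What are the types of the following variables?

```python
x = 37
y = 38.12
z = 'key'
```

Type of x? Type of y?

x is int; y is float

int, float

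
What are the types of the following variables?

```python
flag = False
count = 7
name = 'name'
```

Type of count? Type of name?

count is int; name is str

int, str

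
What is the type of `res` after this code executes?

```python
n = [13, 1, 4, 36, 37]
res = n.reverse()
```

list.reverse() returns None

NoneType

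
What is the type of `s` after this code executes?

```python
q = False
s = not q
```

'not' always returns bool

bool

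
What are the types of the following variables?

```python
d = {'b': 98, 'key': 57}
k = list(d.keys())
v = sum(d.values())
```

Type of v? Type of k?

sum of int values returns int; list(...) returns list

int, list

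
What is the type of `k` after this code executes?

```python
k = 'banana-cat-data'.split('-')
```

str.split() returns list

list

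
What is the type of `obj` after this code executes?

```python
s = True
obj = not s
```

'not' always returns bool

bool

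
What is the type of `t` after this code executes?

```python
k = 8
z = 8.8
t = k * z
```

int * float returns float (8 * 8.8 = 70.4)

float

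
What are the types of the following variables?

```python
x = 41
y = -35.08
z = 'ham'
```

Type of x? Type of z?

x is int; z is str

int, str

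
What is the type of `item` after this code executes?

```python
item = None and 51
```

'and' returns first falsy value (None)

NoneType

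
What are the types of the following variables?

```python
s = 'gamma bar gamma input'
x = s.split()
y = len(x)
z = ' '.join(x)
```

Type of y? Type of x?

len() returns int; str.split() returns list

int, list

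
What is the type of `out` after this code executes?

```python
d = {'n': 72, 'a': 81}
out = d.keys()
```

.keys() returns a dict_keys view object

dict_keys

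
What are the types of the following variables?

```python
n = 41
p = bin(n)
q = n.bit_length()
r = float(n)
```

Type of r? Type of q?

float() returns float; int.bit_length() returns int

float, int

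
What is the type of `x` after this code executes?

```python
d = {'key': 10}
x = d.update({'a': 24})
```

dict.update() returns None

NoneType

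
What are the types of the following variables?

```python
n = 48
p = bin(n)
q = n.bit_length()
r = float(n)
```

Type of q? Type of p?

int.bit_length() returns int; bin() returns str

int, str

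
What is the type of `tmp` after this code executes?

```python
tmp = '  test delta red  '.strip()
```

str.strip() returns str

str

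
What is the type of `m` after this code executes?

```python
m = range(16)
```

range() returns a range object

range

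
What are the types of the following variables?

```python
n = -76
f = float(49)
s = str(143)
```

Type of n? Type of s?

n is int; s is str

int, str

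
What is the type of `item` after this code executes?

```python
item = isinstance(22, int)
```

isinstance() returns bool

bool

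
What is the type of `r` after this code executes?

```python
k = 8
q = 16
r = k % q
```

int % int returns int (8 % 16 = 8)

int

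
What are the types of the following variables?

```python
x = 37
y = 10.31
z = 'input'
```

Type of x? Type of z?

x is int; z is str

int, str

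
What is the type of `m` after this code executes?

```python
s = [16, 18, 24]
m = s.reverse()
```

list.reverse() returns None

NoneType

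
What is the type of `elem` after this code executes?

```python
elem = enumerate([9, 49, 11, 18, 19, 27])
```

enumerate() returns an enumerate iterator object

enumerate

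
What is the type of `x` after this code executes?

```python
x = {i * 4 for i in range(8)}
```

A set comprehension {expr for x in iterable} produces a set

set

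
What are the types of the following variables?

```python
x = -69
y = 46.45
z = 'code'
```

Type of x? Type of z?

x is int; z is str

int, str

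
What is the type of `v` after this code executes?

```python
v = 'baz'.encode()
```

str.encode() returns bytes

bytes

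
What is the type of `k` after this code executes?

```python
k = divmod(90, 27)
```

divmod() returns a tuple (quotient, remainder)

tuple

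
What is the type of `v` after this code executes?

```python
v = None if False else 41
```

Ternary: condition is False, else branch (41) taken → int

int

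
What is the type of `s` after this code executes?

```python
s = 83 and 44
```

'and' returns the last value when all truthy (44, which is int)

int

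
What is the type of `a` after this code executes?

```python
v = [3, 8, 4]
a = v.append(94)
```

list.append() returns None (mutates in place)

NoneType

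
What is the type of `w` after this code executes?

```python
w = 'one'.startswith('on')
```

str.startswith() returns bool

bool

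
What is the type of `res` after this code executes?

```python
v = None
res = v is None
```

'is' comparison returns bool

bool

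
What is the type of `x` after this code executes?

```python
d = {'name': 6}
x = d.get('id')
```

dict.get() returns None when key 'id' is not found and no default given

NoneType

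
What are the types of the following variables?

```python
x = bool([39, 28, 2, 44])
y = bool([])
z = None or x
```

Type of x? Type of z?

bool() returns bool; None or <bool> returns the bool

bool, bool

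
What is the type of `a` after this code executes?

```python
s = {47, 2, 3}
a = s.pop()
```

Popping from a set of ints returns int

int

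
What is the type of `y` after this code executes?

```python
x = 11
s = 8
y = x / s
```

int / int always returns float in Python 3 (11 / 8 = 1.375)

float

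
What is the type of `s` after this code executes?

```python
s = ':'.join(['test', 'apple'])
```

str.join() returns str

str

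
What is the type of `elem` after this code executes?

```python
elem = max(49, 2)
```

max() of ints returns int

int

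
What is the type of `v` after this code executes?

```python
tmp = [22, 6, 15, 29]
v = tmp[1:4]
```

Slicing a list always returns a list

list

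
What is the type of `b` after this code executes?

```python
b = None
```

None has type NoneType

NoneType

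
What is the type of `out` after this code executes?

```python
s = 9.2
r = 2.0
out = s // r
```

float // float returns float (floor division preserves float type)

float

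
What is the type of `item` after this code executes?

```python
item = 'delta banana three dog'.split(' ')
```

str.split() returns list

list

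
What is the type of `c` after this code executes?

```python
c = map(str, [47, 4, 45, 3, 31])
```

map() returns a map iterator object

map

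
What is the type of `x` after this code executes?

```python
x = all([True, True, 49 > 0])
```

all() returns bool

bool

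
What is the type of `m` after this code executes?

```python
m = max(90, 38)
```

max() of ints returns int

int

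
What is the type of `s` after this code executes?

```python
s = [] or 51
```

'or' returns first truthy value (51, which is int)

int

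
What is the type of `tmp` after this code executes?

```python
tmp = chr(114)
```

chr() returns str (single character)

str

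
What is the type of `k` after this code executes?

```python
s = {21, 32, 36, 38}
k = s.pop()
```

Popping from a set of ints returns int

int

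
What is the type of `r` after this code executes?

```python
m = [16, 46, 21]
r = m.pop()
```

list.pop() returns the popped element (int here)

int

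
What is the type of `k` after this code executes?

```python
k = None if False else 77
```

Ternary: condition is False, else branch (77) taken → int

int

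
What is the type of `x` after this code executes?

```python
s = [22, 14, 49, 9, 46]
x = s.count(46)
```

list.count() returns int

int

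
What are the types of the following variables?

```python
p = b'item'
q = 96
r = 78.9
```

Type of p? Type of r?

p is bytes; r is float

bytes, float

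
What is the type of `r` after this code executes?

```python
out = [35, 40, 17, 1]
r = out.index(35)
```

list.index() returns int

int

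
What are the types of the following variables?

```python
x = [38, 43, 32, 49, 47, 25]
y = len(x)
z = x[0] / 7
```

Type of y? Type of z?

len() returns int; int / int returns float

int, float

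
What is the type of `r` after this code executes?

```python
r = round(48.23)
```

round() with no ndigits arg returns int

int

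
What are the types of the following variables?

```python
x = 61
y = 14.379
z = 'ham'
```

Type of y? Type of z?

y is float; z is str

float, str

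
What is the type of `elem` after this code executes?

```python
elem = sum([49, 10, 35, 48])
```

sum() of ints returns int

int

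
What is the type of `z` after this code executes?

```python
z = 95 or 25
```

'or' returns the first truthy value (95, which is int)

int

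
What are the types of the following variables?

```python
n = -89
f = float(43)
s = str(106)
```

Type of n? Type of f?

n is int; f is float

int, float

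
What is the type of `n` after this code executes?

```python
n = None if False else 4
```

Ternary: condition is False, else branch (4) taken → int

int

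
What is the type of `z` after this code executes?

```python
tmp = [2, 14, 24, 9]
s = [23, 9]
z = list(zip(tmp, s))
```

list(zip(...)) returns a list of tuples

list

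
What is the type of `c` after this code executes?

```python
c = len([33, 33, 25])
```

len() always returns int

int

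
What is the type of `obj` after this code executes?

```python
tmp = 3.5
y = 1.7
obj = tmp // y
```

float // float returns float (floor division preserves float type)

float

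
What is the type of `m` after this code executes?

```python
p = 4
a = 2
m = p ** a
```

int ** positive int returns int (4 ** 2 = 16)

int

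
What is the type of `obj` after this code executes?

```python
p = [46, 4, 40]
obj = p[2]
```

Indexing a list of ints returns int (p[2] = 40)

int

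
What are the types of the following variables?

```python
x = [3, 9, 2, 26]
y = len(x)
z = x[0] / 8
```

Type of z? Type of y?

int / int returns float; len() returns int

float, int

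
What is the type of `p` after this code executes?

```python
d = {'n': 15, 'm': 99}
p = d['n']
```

Accessing dict[str, int] with key 'n' returns int value 15

int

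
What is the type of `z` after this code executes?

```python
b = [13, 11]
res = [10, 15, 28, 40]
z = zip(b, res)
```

zip() returns a zip iterator object

zip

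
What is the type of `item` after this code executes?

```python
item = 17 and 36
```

'and' returns the last value when all truthy (36, which is int)

int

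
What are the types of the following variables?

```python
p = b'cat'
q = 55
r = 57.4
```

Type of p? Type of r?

p is bytes; r is float

bytes, float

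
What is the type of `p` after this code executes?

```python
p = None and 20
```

'and' returns first falsy value (None)

NoneType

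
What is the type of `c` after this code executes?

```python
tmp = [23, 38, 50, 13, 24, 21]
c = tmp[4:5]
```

Slicing a list always returns a list

list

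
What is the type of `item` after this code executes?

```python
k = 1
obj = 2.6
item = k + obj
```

int + float returns float (1 + 2.6 = 3.6)

float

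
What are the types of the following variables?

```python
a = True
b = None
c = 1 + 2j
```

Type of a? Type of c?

a is bool; c is complex

bool, complex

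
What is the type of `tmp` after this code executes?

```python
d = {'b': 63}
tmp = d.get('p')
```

dict.get() returns None when key 'p' is not found and no default given

NoneType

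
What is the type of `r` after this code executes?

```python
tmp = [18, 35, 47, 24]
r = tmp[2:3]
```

Slicing a list always returns a list

list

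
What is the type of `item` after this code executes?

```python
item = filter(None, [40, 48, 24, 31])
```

filter() returns a filter iterator object

filter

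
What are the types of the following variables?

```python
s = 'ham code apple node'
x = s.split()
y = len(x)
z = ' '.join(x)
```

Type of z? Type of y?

str.join() returns str; len() returns int

str, int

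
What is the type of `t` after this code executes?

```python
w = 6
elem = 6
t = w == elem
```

Equality comparison returns bool

bool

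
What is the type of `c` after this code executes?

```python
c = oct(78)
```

oct() returns str representation

str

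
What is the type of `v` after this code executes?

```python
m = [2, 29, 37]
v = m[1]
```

Indexing a list of ints returns int (m[1] = 29)

int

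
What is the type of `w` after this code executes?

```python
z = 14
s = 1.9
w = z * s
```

int * float returns float (14 * 1.9 = 26.6)

float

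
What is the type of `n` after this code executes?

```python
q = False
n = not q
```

'not' always returns bool

bool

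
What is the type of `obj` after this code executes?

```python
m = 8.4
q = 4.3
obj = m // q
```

float // float returns float (floor division preserves float type)

float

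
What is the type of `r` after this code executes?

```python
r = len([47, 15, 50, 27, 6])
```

len() always returns int

int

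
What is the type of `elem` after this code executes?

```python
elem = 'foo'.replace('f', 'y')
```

str.replace() returns str

str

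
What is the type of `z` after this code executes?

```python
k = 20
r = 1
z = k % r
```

int % int returns int (20 % 1 = 0)

int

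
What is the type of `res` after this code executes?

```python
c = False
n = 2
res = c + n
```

bool + int returns int (False is 0, so 0 + 2 = 2)

int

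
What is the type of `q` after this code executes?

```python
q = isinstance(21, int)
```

isinstance() returns bool

bool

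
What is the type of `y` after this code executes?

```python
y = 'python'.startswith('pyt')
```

str.startswith() returns bool

bool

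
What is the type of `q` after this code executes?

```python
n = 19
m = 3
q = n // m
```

int // int returns int (19 // 3 = 6)

int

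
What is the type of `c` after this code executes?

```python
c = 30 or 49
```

'or' returns the first truthy value (30, which is int)

int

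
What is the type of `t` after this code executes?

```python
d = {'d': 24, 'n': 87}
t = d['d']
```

Accessing dict[str, int] with key 'd' returns int value 24

int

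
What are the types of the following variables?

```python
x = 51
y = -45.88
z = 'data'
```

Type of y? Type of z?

y is float; z is str

float, str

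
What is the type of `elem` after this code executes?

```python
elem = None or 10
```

'or' with None returns the other value (10, int)

int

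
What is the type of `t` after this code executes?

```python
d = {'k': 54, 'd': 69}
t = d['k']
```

Accessing dict[str, int] with key 'k' returns int value 54

int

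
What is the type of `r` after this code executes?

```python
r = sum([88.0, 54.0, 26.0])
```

sum() of floats returns float

float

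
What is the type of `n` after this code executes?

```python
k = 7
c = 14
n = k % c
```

int % int returns int (7 % 14 = 7)

int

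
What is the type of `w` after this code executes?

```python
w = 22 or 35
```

'or' returns the first truthy value (22, which is int)

int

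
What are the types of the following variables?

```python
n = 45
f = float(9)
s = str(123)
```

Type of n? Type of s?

n is int; s is str

int, str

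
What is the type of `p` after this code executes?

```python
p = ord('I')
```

ord() returns int (Unicode code point)

int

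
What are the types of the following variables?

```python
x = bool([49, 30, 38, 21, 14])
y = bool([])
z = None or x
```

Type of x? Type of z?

bool() returns bool; None or <bool> returns the bool

bool, bool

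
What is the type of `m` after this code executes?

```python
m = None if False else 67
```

Ternary: condition is False, else branch (67) taken → int

int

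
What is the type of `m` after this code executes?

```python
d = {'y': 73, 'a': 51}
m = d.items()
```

dict.items() returns a dict_items view

dict_items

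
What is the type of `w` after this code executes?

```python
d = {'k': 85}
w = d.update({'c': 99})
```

dict.update() returns None

NoneType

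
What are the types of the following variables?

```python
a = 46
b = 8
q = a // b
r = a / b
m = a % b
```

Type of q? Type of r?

int // int returns int; int / int returns float

int, float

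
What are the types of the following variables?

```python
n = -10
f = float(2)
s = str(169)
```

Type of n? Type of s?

n is int; s is str

int, str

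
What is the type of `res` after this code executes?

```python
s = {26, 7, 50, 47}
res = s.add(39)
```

set.add() returns None (mutates in place)

NoneType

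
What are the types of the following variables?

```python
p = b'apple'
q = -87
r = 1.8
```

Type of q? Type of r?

q is int; r is float

int, float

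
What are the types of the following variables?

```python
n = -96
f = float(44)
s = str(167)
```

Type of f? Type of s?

f is float; s is str

float, str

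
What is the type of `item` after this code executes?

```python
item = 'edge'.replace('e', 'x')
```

str.replace() returns str

str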